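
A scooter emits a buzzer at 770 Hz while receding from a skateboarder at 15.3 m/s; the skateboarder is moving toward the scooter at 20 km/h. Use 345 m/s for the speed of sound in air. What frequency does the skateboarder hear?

749 Hz

20 km/h = 5.556 m/s.
Both move, so f' = f · (v + v_o)/(v + v_s).
f' = 770 × (345 + 5.556)/(345 + 15.3) = 770 × 350.56/360.3 ≈ 749 Hz.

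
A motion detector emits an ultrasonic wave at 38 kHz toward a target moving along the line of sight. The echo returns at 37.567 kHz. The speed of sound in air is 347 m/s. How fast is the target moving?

Double Doppler shift off a moving reflector: f₂ = f₀ · (v + u)/(v − u) (u > 0 toward emitter).
Rearranging, u = v · (f₂ − f₀)/(f₂ + f₀) = 347 × -0.433/75.567 ≈ -1.99 m/s.
So the target is moving at 1.99 m/s away from the emitter.

1.99 m/s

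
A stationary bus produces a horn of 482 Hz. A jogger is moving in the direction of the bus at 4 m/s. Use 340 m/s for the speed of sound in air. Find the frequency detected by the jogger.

488 Hz

Moving observer, stationary source: f' = f · (v + v_o)/v.
f' = 482 × (340 + 4)/340 = 482 × 344/340 ≈ 488 Hz.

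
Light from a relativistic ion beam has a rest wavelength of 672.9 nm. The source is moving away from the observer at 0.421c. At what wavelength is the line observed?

Relativistic Doppler for wavelength: λ' = λ₀ · √((1 + β)/(1 − β)).
λ' = 672.9 × √(1.4210/0.5790) = 672.9 × 1.56660 ≈ 1054.2 nm.

1054.2 nm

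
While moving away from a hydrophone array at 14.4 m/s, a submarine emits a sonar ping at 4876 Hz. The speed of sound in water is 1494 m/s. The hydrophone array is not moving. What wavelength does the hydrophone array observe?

Moving source, stationary observer: f' = f · v/(v + v_s) since the source is receding.
f' = 4876 × 1494/(1494 + 14.4) ≈ 4829 Hz.
λ' = v/f' = 1494/4829.45 ≈ 30.9 cm.

30.9 cm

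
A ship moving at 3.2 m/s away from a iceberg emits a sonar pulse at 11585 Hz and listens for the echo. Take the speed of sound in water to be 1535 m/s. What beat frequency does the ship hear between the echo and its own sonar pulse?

48.2 Hz

The iceberg receives the sound from a moving source: f₁ = f₀ · v/(v + v_e) = 11585 × 1535/1538.2 ≈ 11560.9 Hz.
On the return leg the ship is a moving observer: f₂ = f₁ · (v − v_e)/v = 11560.9 × 1531.8/1535 ≈ 11536.8 Hz.
Beat against the emitted tone: |f₂ − f₀| = 2v_e·f₀/(v + v_e) = 2 × 3.2 × 11585/1538.2 ≈ 48.2 Hz.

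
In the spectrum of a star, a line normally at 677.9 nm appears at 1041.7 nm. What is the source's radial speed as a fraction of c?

0.405

λ'/λ₀ = 1.5367 > 1 (redshift), so the source is receding.
λ'/λ₀ = √((1 + β)/(1 − β)) for a receding source ⇒ β = (r² − 1)/(r² + 1) with r = λ'/λ₀.
β = (2.3613 − 1)/(2.3613 + 1) ≈ 0.405.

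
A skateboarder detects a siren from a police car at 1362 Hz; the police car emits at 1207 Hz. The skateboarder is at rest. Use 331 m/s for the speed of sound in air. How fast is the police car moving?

f' > f, so the police car is approaching.
f' = f · v/(v − v_s) ⇒ v_s = v · |1 − f/f'|.
v_s = 331 × |1 − 1207/1362| = 331 × 0.1138 ≈ 38 m/s.

38 m/s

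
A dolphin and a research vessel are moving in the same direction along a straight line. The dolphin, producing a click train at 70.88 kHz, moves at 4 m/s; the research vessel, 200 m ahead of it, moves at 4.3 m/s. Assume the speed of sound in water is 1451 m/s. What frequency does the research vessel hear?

The research vessel is ahead, so the dolphin is moving toward it while the research vessel is moving away from the dolphin.
General Doppler shift: f' = f · (v − v_o)/(v − v_s).
f' = 70.88 × (1451 − 4.3)/(1451 − 4) = 70.88 × 1446.7/1447 ≈ 70.9 kHz.

70.9 kHz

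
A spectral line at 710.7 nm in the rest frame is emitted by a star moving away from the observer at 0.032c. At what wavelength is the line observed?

733.8 nm

Relativistic Doppler for wavelength: λ' = λ₀ · √((1 + β)/(1 − β)).
λ' = 710.7 × √(1.0320/0.9680) = 710.7 × 1.03253 ≈ 733.8 nm.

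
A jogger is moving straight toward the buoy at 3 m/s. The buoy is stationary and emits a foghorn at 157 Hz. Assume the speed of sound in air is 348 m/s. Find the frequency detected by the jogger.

158 Hz

Moving observer, stationary source: f' = f · (v + v_o)/v.
f' = 157 × (348 + 3)/348 = 157 × 351/348 ≈ 158 Hz.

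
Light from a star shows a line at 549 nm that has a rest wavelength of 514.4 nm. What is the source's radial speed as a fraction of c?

λ'/λ₀ = 1.0673 > 1 (redshift), so the source is receding.
λ'/λ₀ = √((1 + β)/(1 − β)) for a receding source ⇒ β = (r² − 1)/(r² + 1) with r = λ'/λ₀.
β = (1.1390 − 1)/(1.1390 + 1) ≈ 0.065.

0.065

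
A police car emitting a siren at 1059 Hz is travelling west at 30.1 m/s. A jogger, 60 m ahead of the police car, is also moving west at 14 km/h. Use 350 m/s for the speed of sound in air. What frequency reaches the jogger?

14 km/h = 3.889 m/s.
The jogger is ahead, so the police car is moving toward it while the jogger is moving away from the police car.
General Doppler shift: f' = f · (v − v_o)/(v − v_s).
f' = 1059 × (350 − 3.889)/(350 − 30.1) = 1059 × 346.11/319.9 ≈ 1146 Hz.

1146 Hz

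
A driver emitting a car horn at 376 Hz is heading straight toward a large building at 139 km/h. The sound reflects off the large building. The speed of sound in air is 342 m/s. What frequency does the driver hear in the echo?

139 km/h = 38.61 m/s.
The large building receives the sound from a moving source: f₁ = f₀ · v/(v − v_e) = 376 × 342/303.39 ≈ 424 Hz.
On the return leg the driver is a moving observer: f₂ = f₁ · (v + v_e)/v = 424 × 380.61/342 ≈ 472 Hz.

472 Hz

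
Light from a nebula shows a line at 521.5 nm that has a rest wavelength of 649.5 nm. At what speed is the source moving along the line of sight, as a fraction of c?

0.216c

λ'/λ₀ = 0.8029 < 1 (blueshift), so the source is approaching.
λ'/λ₀ = √((1 − β)/(1 + β)) for an approaching source ⇒ β = (1 − r²)/(1 + r²) with r = λ'/λ₀.
β = (1 − 0.6447)/(1 + 0.6447) ≈ 0.216.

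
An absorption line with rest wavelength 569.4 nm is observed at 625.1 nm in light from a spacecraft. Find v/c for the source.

λ'/λ₀ = 1.0978 > 1 (redshift), so the source is receding.
λ'/λ₀ = √((1 + β)/(1 − β)) for a receding source ⇒ β = (r² − 1)/(r² + 1) with r = λ'/λ₀.
β = (1.2052 − 1)/(1.2052 + 1) ≈ 0.093.

0.093c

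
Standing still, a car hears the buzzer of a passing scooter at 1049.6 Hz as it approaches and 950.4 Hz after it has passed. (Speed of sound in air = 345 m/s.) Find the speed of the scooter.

17.1 m/s

f₁/f₂ = (v + v_s)/(v − v_s), so v_s = v · (f₁ − f₂)/(f₁ + f₂).
v_s = 345 × (1049.6 − 950.4)/(1049.6 + 950.4) = 345 × 99.2/2000.0 ≈ 17.1 m/s.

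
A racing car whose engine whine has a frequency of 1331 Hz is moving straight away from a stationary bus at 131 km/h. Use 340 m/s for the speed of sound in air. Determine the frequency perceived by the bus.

131 km/h = 36.39 m/s.
Only the source moves, away from the listener, so f' = f · v/(v + v_s).
f' = 1331 × 340/(340 + 36.39) = 1331 × 340/376.4 ≈ 1202 Hz.

1202 Hz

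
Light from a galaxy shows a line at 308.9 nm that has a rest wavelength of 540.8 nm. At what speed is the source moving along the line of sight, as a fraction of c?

λ'/λ₀ = 0.5712 < 1 (blueshift), so the source is approaching.
λ'/λ₀ = √((1 − β)/(1 + β)) for an approaching source ⇒ β = (1 − r²)/(1 + r²) with r = λ'/λ₀.
β = (1 − 0.3263)/(1 + 0.3263) ≈ 0.508.

0.508c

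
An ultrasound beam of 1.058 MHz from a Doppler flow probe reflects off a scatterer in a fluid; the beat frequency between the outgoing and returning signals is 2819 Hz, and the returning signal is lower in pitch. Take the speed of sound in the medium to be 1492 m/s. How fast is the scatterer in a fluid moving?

1.99 m/s

Double Doppler shift off a moving reflector: f₂ = f₀ · (v + u)/(v − u) (u > 0 toward emitter).
Returning signal is lower, so f₂ = f₀ − Δf = 1058000 − 2819 = 1055181 Hz.
Rearranging, u = v · (f₂ − f₀)/(f₂ + f₀) = 1492 × -2819/2113181 ≈ -1.99 m/s.
So the scatterer in a fluid is moving at 1.99 m/s away from the emitter.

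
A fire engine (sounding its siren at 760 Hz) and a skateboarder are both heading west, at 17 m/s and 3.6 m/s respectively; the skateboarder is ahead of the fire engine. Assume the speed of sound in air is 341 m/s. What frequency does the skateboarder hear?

The skateboarder is ahead, so the fire engine is moving toward it while the skateboarder is moving away from the fire engine.
General Doppler shift: f' = f · (v − v_o)/(v − v_s).
f' = 760 × (341 − 3.6)/(341 − 17) = 760 × 337.4/324 ≈ 791 Hz.

791 Hz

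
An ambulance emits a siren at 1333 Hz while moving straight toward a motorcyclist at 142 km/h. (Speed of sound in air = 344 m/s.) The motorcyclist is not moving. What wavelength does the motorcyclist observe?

22.8 cm

142 km/h = 39.44 m/s.
With the source moving toward a stationary observer, f' = f · v/(v − v_s).
f' = 1333 × 344/(344 − 39.44) ≈ 1506 Hz.
λ' = v/f' = 344/1505.64 ≈ 22.8 cm.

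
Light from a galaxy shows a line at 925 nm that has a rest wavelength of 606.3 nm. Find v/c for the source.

λ'/λ₀ = 1.5256 > 1 (redshift), so the source is receding.
λ'/λ₀ = √((1 + β)/(1 − β)) for a receding source ⇒ β = (r² − 1)/(r² + 1) with r = λ'/λ₀.
β = (2.3276 − 1)/(2.3276 + 1) ≈ 0.399.

0.399c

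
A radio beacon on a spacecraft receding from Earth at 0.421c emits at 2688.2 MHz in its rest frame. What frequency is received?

1715.9 MHz

Relativistic Doppler for frequency: f' = f₀ · √((1 − β)/(1 + β)).
f' = 2688.2 × √(0.5790/1.4210) = 2688.2 × 0.63833 ≈ 1715.9 MHz.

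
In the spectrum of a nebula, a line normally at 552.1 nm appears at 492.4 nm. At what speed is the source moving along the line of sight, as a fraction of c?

0.114

λ'/λ₀ = 0.8919 < 1 (blueshift), so the source is approaching.
λ'/λ₀ = √((1 − β)/(1 + β)) for an approaching source ⇒ β = (1 − r²)/(1 + r²) with r = λ'/λ₀.
β = (1 − 0.7954)/(1 + 0.7954) ≈ 0.114.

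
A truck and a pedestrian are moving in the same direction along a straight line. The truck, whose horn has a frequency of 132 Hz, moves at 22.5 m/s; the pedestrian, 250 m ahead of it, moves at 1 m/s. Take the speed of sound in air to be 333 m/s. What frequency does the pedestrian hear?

141 Hz

The pedestrian is ahead, so the truck is moving toward it while the pedestrian is moving away from the truck.
Both move, so f' = f · (v − v_o)/(v − v_s).
f' = 132 × (333 − 1)/(333 − 22.5) = 132 × 332/310.5 ≈ 141 Hz.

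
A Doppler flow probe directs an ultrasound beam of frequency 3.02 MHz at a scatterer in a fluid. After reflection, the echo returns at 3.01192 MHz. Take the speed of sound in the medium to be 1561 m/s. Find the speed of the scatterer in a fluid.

Double Doppler shift off a moving reflector: f₂ = f₀ · (v + u)/(v − u) (u > 0 toward emitter).
Rearranging, u = v · (f₂ − f₀)/(f₂ + f₀) = 1561 × -0.00808/6.03192 ≈ -2.09 m/s.
So the scatterer in a fluid is moving at 2.09 m/s away from the emitter.

2.09 m/s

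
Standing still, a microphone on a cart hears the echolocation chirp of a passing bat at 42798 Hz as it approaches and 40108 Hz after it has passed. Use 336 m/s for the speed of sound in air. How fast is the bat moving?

f₁/f₂ = (v + v_s)/(v − v_s), so v_s = v · (f₁ − f₂)/(f₁ + f₂).
v_s = 336 × (42798 − 40108)/(42798 + 40108) = 336 × 2690/82906 ≈ 10.9 m/s.

10.9 m/s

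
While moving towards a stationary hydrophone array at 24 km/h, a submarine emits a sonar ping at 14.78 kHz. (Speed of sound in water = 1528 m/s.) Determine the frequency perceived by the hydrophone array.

24 km/h = 6.667 m/s.
With the source moving toward a stationary observer, f' = f · v/(v − v_s).
f' = 14.78 × 1528/(1528 − 6.667) = 14.78 × 1528/1521 ≈ 14.84 kHz.

14.84 kHz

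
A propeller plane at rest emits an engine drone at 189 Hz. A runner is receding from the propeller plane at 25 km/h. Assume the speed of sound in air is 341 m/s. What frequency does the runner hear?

25 km/h = 6.944 m/s.
Only the observer moves, away from the source, so f' = f · (v − v_o)/v.
f' = 189 × (341 − 6.944)/341 = 189 × 334.06/341 ≈ 185 Hz.

185 Hz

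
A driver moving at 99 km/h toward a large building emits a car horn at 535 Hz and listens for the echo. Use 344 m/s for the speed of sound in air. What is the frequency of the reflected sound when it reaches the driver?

628 Hz

99 km/h = 27.5 m/s.
The large building receives the sound from a moving source: f₁ = f₀ · v/(v − v_e) = 535 × 344/316.5 ≈ 581 Hz.
On the return leg the driver is a moving observer: f₂ = f₁ · (v + v_e)/v = 581 × 371.5/344 ≈ 628 Hz.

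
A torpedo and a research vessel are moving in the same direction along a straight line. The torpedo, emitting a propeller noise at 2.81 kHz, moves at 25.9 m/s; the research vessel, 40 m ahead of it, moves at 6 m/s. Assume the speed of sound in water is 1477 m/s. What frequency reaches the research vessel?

2.85 kHz

The research vessel is ahead, so the torpedo is moving toward it while the research vessel is moving away from the torpedo.
Both move, so f' = f · (v − v_o)/(v − v_s).
f' = 2.81 × (1477 − 6)/(1477 − 25.9) = 2.81 × 1471/1451.1 ≈ 2.85 kHz.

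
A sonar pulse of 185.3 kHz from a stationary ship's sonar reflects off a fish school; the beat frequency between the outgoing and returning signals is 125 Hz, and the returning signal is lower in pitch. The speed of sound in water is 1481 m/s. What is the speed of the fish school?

Double Doppler shift off a moving reflector: f₂ = f₀ · (v + u)/(v − u) (u > 0 toward emitter).
Returning signal is lower, so f₂ = f₀ − Δf = 185300 − 125 = 185175 Hz.
Rearranging, u = v · (f₂ − f₀)/(f₂ + f₀) = 1481 × -125/370475 ≈ -0.50 m/s.
So the fish school is moving at 0.50 m/s away from the emitter.

0.50 m/s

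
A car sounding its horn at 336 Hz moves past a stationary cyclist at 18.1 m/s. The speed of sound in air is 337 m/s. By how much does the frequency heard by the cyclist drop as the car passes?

Approaching: f₁ = f · v/(v − v_s) = 336 × 337/318.9 ≈ 355.1 Hz.
Receding: f₂ = f · v/(v + v_s) = 336 × 337/355.1 ≈ 318.9 Hz.
Drop: f₁ − f₂ = 2f·v·v_s/(v² − v_s²) = 2 × 336 × 337 × 18.1/(337² − 18.1²) ≈ 36.2 Hz.

36.2 Hz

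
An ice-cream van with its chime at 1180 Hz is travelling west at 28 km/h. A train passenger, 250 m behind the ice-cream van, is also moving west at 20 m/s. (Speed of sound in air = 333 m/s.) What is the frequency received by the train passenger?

1222 Hz

28 km/h = 7.778 m/s.
The train passenger is behind, so the ice-cream van is moving away from it while the train passenger is moving toward the ice-cream van.
Both move, so f' = f · (v + v_o)/(v + v_s).
f' = 1180 × (333 + 20)/(333 + 7.778) = 1180 × 353/340.78 ≈ 1222 Hz.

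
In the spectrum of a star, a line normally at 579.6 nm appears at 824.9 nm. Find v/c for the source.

λ'/λ₀ = 1.4232 > 1 (redshift), so the source is receding.
λ'/λ₀ = √((1 + β)/(1 − β)) for a receding source ⇒ β = (r² − 1)/(r² + 1) with r = λ'/λ₀.
β = (2.0256 − 1)/(2.0256 + 1) ≈ 0.339.

0.339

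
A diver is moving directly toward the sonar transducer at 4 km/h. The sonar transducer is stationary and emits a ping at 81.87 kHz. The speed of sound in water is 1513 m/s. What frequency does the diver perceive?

81.9 kHz

4 km/h = 1.111 m/s.
Only the observer moves, toward the source, so f' = f · (v + v_o)/v.
f' = 81.87 × (1513 + 1.111)/1513 = 81.87 × 1514.1/1513 ≈ 81.9 kHz.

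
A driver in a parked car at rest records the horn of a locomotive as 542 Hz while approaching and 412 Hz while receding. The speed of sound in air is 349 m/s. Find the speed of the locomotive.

f₁/f₂ = (v + v_s)/(v − v_s), so v_s = v · (f₁ − f₂)/(f₁ + f₂).
v_s = 349 × (542 − 412)/(542 + 412) = 349 × 130/954 ≈ 48 m/s.

48 m/s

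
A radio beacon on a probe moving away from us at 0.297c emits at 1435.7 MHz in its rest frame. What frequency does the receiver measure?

Relativistic Doppler for frequency: f' = f₀ · √((1 − β)/(1 + β)).
f' = 1435.7 × √(0.7030/1.2970) = 1435.7 × 0.73622 ≈ 1057.0 MHz.

1057.0 MHz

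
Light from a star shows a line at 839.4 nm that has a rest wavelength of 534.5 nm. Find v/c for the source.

λ'/λ₀ = 1.5704 > 1 (redshift), so the source is receding.
λ'/λ₀ = √((1 + β)/(1 − β)) for a receding source ⇒ β = (r² − 1)/(r² + 1) with r = λ'/λ₀.
β = (2.4663 − 1)/(2.4663 + 1) ≈ 0.423.

0.423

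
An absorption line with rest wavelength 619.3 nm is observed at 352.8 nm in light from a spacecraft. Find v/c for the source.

λ'/λ₀ = 0.5697 < 1 (blueshift), so the source is approaching.
λ'/λ₀ = √((1 − β)/(1 + β)) for an approaching source ⇒ β = (1 − r²)/(1 + r²) with r = λ'/λ₀.
β = (1 − 0.3245)/(1 + 0.3245) ≈ 0.510.

0.510c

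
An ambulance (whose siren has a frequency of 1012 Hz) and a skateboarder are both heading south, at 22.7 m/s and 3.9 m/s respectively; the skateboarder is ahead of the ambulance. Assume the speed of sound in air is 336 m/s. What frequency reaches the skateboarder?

1073 Hz

The skateboarder is ahead, so the ambulance is moving toward it while the skateboarder is moving away from the ambulance.
Both move, so f' = f · (v − v_o)/(v − v_s).
f' = 1012 × (336 − 3.9)/(336 − 22.7) = 1012 × 332.1/313.3 ≈ 1073 Hz.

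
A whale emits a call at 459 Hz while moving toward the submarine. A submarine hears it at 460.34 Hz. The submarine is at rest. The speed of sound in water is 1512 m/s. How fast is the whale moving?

4.4 m/s

f' = f · v/(v − v_s) ⇒ v_s = v · |1 − f/f'|.
v_s = 1512 × |1 − 459/460.34| = 1512 × 0.002911 ≈ 4.4 m/s.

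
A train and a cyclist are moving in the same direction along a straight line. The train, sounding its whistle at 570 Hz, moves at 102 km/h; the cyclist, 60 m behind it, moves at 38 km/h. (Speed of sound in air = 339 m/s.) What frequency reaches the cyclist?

102 km/h = 28.33 m/s; 38 km/h = 10.56 m/s.
The cyclist is behind, so the train is moving away from it while the cyclist is moving toward the train.
With source receding and observer approaching, f' = f · (v + v_o)/(v + v_s).
f' = 570 × (339 + 10.56)/(339 + 28.33) = 570 × 349.56/367.33 ≈ 542 Hz.

542 Hz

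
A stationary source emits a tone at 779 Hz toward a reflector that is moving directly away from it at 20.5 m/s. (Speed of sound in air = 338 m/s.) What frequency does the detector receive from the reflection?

At the reflector (a moving observer), f₁ = f₀ · (v − u)/v = 779 × 317.5/338 ≈ 732 Hz.
On reflection it acts as a source moving away from the stationary detector: f₂ = f₁ · v/(v + u) = 732 × 338/358.5 ≈ 690 Hz.

690 Hz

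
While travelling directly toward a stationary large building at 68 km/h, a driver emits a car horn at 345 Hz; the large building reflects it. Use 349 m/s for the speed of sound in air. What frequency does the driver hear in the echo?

384 Hz

68 km/h = 18.89 m/s.
The large building receives the sound from a moving source: f₁ = f₀ · v/(v − v_e) = 345 × 349/330.11 ≈ 365 Hz.
On the return leg the driver is a moving observer: f₂ = f₁ · (v + v_e)/v = 365 × 367.89/349 ≈ 384 Hz.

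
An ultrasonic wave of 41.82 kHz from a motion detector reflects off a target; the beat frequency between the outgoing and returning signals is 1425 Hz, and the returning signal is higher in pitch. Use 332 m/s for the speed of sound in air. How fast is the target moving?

Double Doppler shift off a moving reflector: f₂ = f₀ · (v + u)/(v − u) (u > 0 toward emitter).
Returning signal is higher, so f₂ = f₀ + Δf = 41820 + 1425 = 43245 Hz.
Rearranging, u = v · (f₂ − f₀)/(f₂ + f₀) = 332 × 1425/85065 ≈ 5.6 m/s.
So the target is moving at 5.6 m/s toward the emitter.

5.6 m/s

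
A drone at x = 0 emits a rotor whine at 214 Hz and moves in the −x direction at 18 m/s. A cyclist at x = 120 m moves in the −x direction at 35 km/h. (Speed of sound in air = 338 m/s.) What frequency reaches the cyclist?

209 Hz

35 km/h = 9.722 m/s.
The observer lies on the +x side, so the source is heading away from the observer and the observer is heading toward the source.
With source receding and observer approaching, f' = f · (v + v_o)/(v + v_s).
f' = 214 × (338 + 9.722)/(338 + 18) = 214 × 347.72/356 ≈ 209 Hz.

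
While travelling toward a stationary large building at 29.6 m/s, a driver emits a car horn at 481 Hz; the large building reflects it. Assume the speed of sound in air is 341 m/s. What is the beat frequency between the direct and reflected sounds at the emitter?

91 Hz

The large building receives the sound from a moving source: f₁ = f₀ · v/(v − v_e) = 481 × 341/311.4 ≈ 526.7 Hz.
On the return leg the driver is a moving observer: f₂ = f₁ · (v + v_e)/v = 526.7 × 370.6/341 ≈ 572.4 Hz.
Equivalently f₂ = f₀ · (v + v_e)/(v − v_e).
Beat against the emitted tone: |f₂ − f₀| = 2v_e·f₀/(v − v_e) = 2 × 29.6 × 481/311.4 ≈ 91 Hz.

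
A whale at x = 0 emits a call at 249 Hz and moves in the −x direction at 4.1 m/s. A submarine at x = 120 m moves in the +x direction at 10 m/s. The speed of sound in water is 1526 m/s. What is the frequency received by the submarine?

247 Hz

The observer lies on the +x side, so the source is heading away from the observer and the observer is heading away from the source.
General Doppler shift: f' = f · (v − v_o)/(v + v_s).
f' = 249 × (1526 − 10)/(1526 + 4.1) = 249 × 1516/1530.1 ≈ 247 Hz.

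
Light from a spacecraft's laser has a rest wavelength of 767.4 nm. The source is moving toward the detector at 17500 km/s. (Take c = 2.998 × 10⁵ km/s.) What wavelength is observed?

β = v/c = 17500/299800 = 0.0584.
Relativistic Doppler for wavelength: λ' = λ₀ · √((1 − β)/(1 + β)).
λ' = 767.4 × √(0.9416/1.0584) = 767.4 × 0.94324 ≈ 723.8 nm.

723.8 nm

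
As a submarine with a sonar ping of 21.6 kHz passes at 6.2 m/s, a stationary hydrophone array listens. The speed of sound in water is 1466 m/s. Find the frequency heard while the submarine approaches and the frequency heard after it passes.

21.7 kHz approaching; 21.5 kHz receding

Approaching: f₁ = f · v/(v − v_s) = 21.6 × 1466/1459.8 ≈ 21.7 kHz.
Receding: f₂ = f · v/(v + v_s) = 21.6 × 1466/1472.2 ≈ 21.5 kHz.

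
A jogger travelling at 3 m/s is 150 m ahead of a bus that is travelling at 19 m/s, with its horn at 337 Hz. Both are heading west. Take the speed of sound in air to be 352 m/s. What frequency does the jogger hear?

353 Hz

The jogger is ahead, so the bus is moving toward it while the jogger is moving away from the bus.
With source approaching and observer receding, f' = f · (v − v_o)/(v − v_s).
f' = 337 × (352 − 3)/(352 − 19) = 337 × 349/333 ≈ 353 Hz.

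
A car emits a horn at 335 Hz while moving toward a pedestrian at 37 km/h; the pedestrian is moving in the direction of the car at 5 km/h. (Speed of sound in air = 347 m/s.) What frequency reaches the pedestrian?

37 km/h = 10.28 m/s; 5 km/h = 1.389 m/s.
Both move, so f' = f · (v + v_o)/(v − v_s).
f' = 335 × (347 + 1.389)/(347 − 10.28) = 335 × 348.39/336.72 ≈ 347 Hz.

347 Hz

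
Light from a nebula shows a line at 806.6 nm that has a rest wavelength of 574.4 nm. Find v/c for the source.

0.327c

λ'/λ₀ = 1.4042 > 1 (redshift), so the source is receding.
λ'/λ₀ = √((1 + β)/(1 − β)) for a receding source ⇒ β = (r² − 1)/(r² + 1) with r = λ'/λ₀.
β = (1.9719 − 1)/(1.9719 + 1) ≈ 0.327.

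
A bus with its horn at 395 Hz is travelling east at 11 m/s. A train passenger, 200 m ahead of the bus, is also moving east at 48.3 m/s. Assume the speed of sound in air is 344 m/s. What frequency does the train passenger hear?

The train passenger is ahead, so the bus is moving toward it while the train passenger is moving away from the bus.
With source approaching and observer receding, f' = f · (v − v_o)/(v − v_s).
f' = 395 × (344 − 48.3)/(344 − 11) = 395 × 295.7/333 ≈ 351 Hz.

351 Hz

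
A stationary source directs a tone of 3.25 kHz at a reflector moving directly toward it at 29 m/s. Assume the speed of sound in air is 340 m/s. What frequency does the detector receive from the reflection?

3.86 kHz

At the reflector (a moving observer), f₁ = f₀ · (v + u)/v = 3.25 × 369/340 ≈ 3.53 kHz.
On reflection it acts as a source moving toward the stationary detector: f₂ = f₁ · v/(v − u) = 3.53 × 340/311 ≈ 3.86 kHz.
Equivalently f₂ = f₀ · (v + u)/(v − u).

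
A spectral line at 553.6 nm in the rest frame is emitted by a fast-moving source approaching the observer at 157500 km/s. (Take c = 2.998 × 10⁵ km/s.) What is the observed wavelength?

308.8 nm

β = v/c = 157500/299800 = 0.5254.
Relativistic Doppler for wavelength: λ' = λ₀ · √((1 − β)/(1 + β)).
λ' = 553.6 × √(0.4746/1.5254) = 553.6 × 0.55783 ≈ 308.8 nm.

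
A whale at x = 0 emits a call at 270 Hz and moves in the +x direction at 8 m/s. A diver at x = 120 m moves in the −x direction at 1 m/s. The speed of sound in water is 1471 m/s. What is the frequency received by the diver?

272 Hz

The observer lies on the +x side, so the source is heading toward the observer and the observer is heading toward the source.
General Doppler shift: f' = f · (v + v_o)/(v − v_s).
f' = 270 × (1471 + 1)/(1471 − 8) = 270 × 1472/1463 ≈ 272 Hz.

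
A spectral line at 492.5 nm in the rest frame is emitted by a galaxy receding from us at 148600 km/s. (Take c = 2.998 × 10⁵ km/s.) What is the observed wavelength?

848.1 nm

β = v/c = 148600/299800 = 0.4957.
Relativistic Doppler for wavelength: λ' = λ₀ · √((1 + β)/(1 − β)).
λ' = 492.5 × √(1.4957/0.5043) = 492.5 × 1.72209 ≈ 848.1 nm.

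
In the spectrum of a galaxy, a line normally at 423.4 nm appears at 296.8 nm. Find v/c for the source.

λ'/λ₀ = 0.7010 < 1 (blueshift), so the source is approaching.
λ'/λ₀ = √((1 − β)/(1 + β)) for an approaching source ⇒ β = (1 − r²)/(1 + r²) with r = λ'/λ₀.
β = (1 − 0.4914)/(1 + 0.4914) ≈ 0.341.

0.341c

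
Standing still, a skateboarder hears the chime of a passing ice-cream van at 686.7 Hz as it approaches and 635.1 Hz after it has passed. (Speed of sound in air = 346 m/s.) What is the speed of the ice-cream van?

f₁/f₂ = (v + v_s)/(v − v_s), so v_s = v · (f₁ − f₂)/(f₁ + f₂).
v_s = 346 × (686.7 − 635.1)/(686.7 + 635.1) = 346 × 51.6/1321.8 ≈ 13.5 m/s.

13.5 m/s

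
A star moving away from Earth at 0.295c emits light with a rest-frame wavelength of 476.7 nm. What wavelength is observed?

646.1 nm

Relativistic Doppler for wavelength: λ' = λ₀ · √((1 + β)/(1 − β)).
λ' = 476.7 × √(1.2950/0.7050) = 476.7 × 1.35532 ≈ 646.1 nm.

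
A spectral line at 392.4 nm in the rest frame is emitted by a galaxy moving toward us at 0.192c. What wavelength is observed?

323.1 nm

Relativistic Doppler for wavelength: λ' = λ₀ · √((1 − β)/(1 + β)).
λ' = 392.4 × √(0.8080/1.1920) = 392.4 × 0.82332 ≈ 323.1 nm.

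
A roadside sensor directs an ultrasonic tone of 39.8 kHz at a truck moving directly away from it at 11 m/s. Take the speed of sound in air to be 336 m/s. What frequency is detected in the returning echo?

37.3 kHz

At the truck (a moving observer), f₁ = f₀ · (v − u)/v = 39.8 × 325/336 ≈ 38.5 kHz.
On reflection it acts as a source moving away from the stationary detector: f₂ = f₁ · v/(v + u) = 38.5 × 336/347 ≈ 37.3 kHz.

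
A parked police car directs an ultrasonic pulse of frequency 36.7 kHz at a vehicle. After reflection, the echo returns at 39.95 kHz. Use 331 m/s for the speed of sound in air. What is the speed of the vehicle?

14.0 m/s

Double Doppler shift off a moving reflector: f₂ = f₀ · (v + u)/(v − u) (u > 0 toward emitter).
Rearranging, u = v · (f₂ − f₀)/(f₂ + f₀) = 331 × 3.25/76.65 ≈ 14.0 m/s.
So the vehicle is moving at 14.0 m/s toward the emitter.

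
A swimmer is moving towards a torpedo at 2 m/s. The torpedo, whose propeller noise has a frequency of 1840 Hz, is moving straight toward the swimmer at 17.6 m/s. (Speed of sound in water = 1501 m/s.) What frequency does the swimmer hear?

General Doppler shift: f' = f · (v + v_o)/(v − v_s).
f' = 1840 × (1501 + 2)/(1501 − 17.6) = 1840 × 1503/1483.4 ≈ 1864 Hz.

1864 Hz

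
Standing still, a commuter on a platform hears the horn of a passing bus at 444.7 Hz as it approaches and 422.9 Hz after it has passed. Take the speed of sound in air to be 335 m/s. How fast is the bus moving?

8.4 m/s

f₁/f₂ = (v + v_s)/(v − v_s), so v_s = v · (f₁ − f₂)/(f₁ + f₂).
v_s = 335 × (444.7 − 422.9)/(444.7 + 422.9) = 335 × 21.8/867.6 ≈ 8.4 m/s.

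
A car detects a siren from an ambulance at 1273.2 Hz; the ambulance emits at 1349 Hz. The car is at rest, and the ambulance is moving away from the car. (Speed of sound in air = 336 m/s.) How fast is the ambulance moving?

f' = f · v/(v + v_s) ⇒ v_s = v · |1 − f/f'|.
v_s = 336 × |1 − 1349/1273.2| = 336 × 0.05954 ≈ 20.0 m/s.

20.0 m/s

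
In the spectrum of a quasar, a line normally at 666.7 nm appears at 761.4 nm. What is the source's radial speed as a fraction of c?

λ'/λ₀ = 1.1420 > 1 (redshift), so the source is receding.
λ'/λ₀ = √((1 + β)/(1 − β)) for a receding source ⇒ β = (r² − 1)/(r² + 1) with r = λ'/λ₀.
β = (1.3043 − 1)/(1.3043 + 1) ≈ 0.132.

0.132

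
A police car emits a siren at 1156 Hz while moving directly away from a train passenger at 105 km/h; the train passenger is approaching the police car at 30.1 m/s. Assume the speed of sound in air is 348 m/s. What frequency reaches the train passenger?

1159 Hz

105 km/h = 29.17 m/s.
General Doppler shift: f' = f · (v + v_o)/(v + v_s).
f' = 1156 × (348 + 30.1)/(348 + 29.17) = 1156 × 378.1/377.17 ≈ 1159 Hz.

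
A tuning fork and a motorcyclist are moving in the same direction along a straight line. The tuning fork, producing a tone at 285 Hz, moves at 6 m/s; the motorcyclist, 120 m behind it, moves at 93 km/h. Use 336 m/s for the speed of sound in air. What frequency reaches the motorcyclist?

93 km/h = 25.83 m/s.
The motorcyclist is behind, so the tuning fork is moving away from it while the motorcyclist is moving toward the tuning fork.
Both move, so f' = f · (v + v_o)/(v + v_s).
f' = 285 × (336 + 25.83)/(336 + 6) = 285 × 361.83/342 ≈ 302 Hz.

302 Hz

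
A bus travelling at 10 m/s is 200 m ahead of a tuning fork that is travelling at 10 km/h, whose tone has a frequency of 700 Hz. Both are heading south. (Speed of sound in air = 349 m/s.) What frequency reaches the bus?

685 Hz

10 km/h = 2.778 m/s.
The bus is ahead, so the tuning fork is moving toward it while the bus is moving away from the tuning fork.
Both move, so f' = f · (v − v_o)/(v − v_s).
f' = 700 × (349 − 10)/(349 − 2.778) = 700 × 339/346.22 ≈ 685 Hz.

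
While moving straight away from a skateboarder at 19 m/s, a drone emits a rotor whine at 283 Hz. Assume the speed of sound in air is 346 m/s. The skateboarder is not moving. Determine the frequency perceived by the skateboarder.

268 Hz

Only the source moves, away from the listener, so f' = f · v/(v + v_s).
f' = 283 × 346/(346 + 19) = 283 × 346/365 ≈ 268 Hz.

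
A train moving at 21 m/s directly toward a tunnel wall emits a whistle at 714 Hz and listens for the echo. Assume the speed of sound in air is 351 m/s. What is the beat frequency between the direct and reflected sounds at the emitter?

91 Hz

The tunnel wall receives the sound from a moving source: f₁ = f₀ · v/(v − v_e) = 714 × 351/330 ≈ 759.4 Hz.
On the return leg the train is a moving observer: f₂ = f₁ · (v + v_e)/v = 759.4 × 372/351 ≈ 804.9 Hz.
Beat against the emitted tone: |f₂ − f₀| = 2v_e·f₀/(v − v_e) = 2 × 21 × 714/330 ≈ 91 Hz.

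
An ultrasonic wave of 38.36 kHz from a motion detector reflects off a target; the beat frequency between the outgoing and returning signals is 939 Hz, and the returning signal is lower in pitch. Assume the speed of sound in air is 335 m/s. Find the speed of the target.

4.2 m/s

Double Doppler shift off a moving reflector: f₂ = f₀ · (v + u)/(v − u) (u > 0 toward emitter).
Returning signal is lower, so f₂ = f₀ − Δf = 38360 − 939 = 37421 Hz.
Rearranging, u = v · (f₂ − f₀)/(f₂ + f₀) = 335 × -939/75781 ≈ -4.2 m/s.
So the target is moving at 4.2 m/s away from the emitter.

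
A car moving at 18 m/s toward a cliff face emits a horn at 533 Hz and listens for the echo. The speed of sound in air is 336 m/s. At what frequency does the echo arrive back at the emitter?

The cliff face receives the sound from a moving source: f₁ = f₀ · v/(v − v_e) = 533 × 336/318 ≈ 563 Hz.
On the return leg the car is a moving observer: f₂ = f₁ · (v + v_e)/v = 563 × 354/336 ≈ 593 Hz.

593 Hz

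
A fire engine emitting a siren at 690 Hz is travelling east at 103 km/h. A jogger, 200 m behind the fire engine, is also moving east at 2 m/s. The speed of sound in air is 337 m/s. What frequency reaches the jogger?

103 km/h = 28.61 m/s.
The jogger is behind, so the fire engine is moving away from it while the jogger is moving toward the fire engine.
Both move, so f' = f · (v + v_o)/(v + v_s).
f' = 690 × (337 + 2)/(337 + 28.61) = 690 × 339/365.61 ≈ 640 Hz.

640 Hz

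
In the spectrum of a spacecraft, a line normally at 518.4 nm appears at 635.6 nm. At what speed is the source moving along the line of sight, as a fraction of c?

0.201

λ'/λ₀ = 1.2261 > 1 (redshift), so the source is receding.
λ'/λ₀ = √((1 + β)/(1 − β)) for a receding source ⇒ β = (r² − 1)/(r² + 1) with r = λ'/λ₀.
β = (1.5033 − 1)/(1.5033 + 1) ≈ 0.201.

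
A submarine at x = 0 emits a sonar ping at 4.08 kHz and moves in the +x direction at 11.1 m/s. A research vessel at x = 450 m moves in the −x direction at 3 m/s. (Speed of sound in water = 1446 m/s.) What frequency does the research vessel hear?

The observer lies on the +x side, so the source is heading toward the observer and the observer is heading toward the source.
With source approaching and observer approaching, f' = f · (v + v_o)/(v − v_s).
f' = 4.08 × (1446 + 3)/(1446 − 11.1) = 4.08 × 1449/1434.9 ≈ 4.12 kHz.

4.12 kHz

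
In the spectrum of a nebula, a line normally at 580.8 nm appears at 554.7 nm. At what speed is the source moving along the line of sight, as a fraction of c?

λ'/λ₀ = 0.9551 < 1 (blueshift), so the source is approaching.
λ'/λ₀ = √((1 − β)/(1 + β)) for an approaching source ⇒ β = (1 − r²)/(1 + r²) with r = λ'/λ₀.
β = (1 − 0.9121)/(1 + 0.9121) ≈ 0.046.

0.046c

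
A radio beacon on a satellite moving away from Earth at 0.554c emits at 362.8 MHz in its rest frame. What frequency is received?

194.4 MHz

Relativistic Doppler for frequency: f' = f₀ · √((1 − β)/(1 + β)).
f' = 362.8 × √(0.4460/1.5540) = 362.8 × 0.53573 ≈ 194.4 MHz.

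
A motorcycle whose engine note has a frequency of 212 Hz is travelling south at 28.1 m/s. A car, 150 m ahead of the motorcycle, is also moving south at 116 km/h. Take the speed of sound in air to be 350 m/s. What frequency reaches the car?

209 Hz

116 km/h = 32.22 m/s.
The car is ahead, so the motorcycle is moving toward it while the car is moving away from the motorcycle.
General Doppler shift: f' = f · (v − v_o)/(v − v_s).
f' = 212 × (350 − 32.22)/(350 − 28.1) = 212 × 317.78/321.9 ≈ 209 Hz.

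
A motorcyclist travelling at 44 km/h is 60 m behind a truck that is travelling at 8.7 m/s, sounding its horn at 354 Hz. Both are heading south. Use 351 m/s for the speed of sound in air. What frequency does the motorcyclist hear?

357 Hz

44 km/h = 12.22 m/s.
The motorcyclist is behind, so the truck is moving away from it while the motorcyclist is moving toward the truck.
With source receding and observer approaching, f' = f · (v + v_o)/(v + v_s).
f' = 354 × (351 + 12.22)/(351 + 8.7) = 354 × 363.22/359.7 ≈ 357 Hz.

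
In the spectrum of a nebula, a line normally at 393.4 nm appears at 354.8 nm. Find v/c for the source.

0.103

λ'/λ₀ = 0.9019 < 1 (blueshift), so the source is approaching.
λ'/λ₀ = √((1 − β)/(1 + β)) for an approaching source ⇒ β = (1 − r²)/(1 + r²) with r = λ'/λ₀.
β = (1 − 0.8134)/(1 + 0.8134) ≈ 0.103.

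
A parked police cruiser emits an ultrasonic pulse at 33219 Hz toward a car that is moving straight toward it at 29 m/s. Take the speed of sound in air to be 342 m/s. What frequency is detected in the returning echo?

39375 Hz

The car first receives the wave as a moving observer: f₁ = f₀ · (v + u)/v = 33219 × (342 + 29)/342 ≈ 36036 Hz.
The reflection then acts as a moving source: f₂ = f₁ · v/(v − u) ≈ 39375 Hz.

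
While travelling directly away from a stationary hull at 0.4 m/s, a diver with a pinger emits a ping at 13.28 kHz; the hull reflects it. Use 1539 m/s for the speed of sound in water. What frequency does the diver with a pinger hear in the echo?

The hull receives the sound from a moving source: f₁ = f₀ · v/(v + v_e) = 13.28 × 1539/1539.4 ≈ 13.28 kHz.
On the return leg the diver with a pinger is a moving observer: f₂ = f₁ · (v − v_e)/v = 13.28 × 1538.6/1539 ≈ 13.27 kHz.

13.27 kHz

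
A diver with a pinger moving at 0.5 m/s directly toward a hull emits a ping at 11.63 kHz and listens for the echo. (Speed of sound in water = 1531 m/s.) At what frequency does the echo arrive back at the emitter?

11.64 kHz

The hull receives the sound from a moving source: f₁ = f₀ · v/(v − v_e) = 11.63 × 1531/1530.5 ≈ 11.63 kHz.
On the return leg the diver with a pinger is a moving observer: f₂ = f₁ · (v + v_e)/v = 11.63 × 1531.5/1531 ≈ 11.64 kHz.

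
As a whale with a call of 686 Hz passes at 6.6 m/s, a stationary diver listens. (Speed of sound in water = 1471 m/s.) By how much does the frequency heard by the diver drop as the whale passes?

Approaching: f₁ = f · v/(v − v_s) = 686 × 1471/1464.4 ≈ 689.09 Hz.
Receding: f₂ = f · v/(v + v_s) = 686 × 1471/1477.6 ≈ 682.94 Hz.
Drop: f₁ − f₂ = 2f·v·v_s/(v² − v_s²) = 2 × 686 × 1471 × 6.6/(1471² − 6.6²) ≈ 6.16 Hz.

6.16 Hz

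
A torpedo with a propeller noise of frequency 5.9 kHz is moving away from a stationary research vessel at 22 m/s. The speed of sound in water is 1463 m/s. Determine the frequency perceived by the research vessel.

5.81 kHz

With the source moving away from a stationary observer, f' = f · v/(v + v_s).
f' = 5.9 × 1463/(1463 + 22) = 5.9 × 1463/1485 ≈ 5.81 kHz.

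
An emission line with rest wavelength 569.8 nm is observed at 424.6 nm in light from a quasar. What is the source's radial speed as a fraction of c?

λ'/λ₀ = 0.7452 < 1 (blueshift), so the source is approaching.
λ'/λ₀ = √((1 − β)/(1 + β)) for an approaching source ⇒ β = (1 − r²)/(1 + r²) with r = λ'/λ₀.
β = (1 − 0.5553)/(1 + 0.5553) ≈ 0.286.

0.286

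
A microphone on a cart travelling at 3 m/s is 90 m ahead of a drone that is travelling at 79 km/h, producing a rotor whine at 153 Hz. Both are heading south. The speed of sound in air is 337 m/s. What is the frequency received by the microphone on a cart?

79 km/h = 21.94 m/s.
The microphone on a cart is ahead, so the drone is moving toward it while the microphone on a cart is moving away from the drone.
Both move, so f' = f · (v − v_o)/(v − v_s).
f' = 153 × (337 − 3)/(337 − 21.94) = 153 × 334/315.06 ≈ 162 Hz.

162 Hz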